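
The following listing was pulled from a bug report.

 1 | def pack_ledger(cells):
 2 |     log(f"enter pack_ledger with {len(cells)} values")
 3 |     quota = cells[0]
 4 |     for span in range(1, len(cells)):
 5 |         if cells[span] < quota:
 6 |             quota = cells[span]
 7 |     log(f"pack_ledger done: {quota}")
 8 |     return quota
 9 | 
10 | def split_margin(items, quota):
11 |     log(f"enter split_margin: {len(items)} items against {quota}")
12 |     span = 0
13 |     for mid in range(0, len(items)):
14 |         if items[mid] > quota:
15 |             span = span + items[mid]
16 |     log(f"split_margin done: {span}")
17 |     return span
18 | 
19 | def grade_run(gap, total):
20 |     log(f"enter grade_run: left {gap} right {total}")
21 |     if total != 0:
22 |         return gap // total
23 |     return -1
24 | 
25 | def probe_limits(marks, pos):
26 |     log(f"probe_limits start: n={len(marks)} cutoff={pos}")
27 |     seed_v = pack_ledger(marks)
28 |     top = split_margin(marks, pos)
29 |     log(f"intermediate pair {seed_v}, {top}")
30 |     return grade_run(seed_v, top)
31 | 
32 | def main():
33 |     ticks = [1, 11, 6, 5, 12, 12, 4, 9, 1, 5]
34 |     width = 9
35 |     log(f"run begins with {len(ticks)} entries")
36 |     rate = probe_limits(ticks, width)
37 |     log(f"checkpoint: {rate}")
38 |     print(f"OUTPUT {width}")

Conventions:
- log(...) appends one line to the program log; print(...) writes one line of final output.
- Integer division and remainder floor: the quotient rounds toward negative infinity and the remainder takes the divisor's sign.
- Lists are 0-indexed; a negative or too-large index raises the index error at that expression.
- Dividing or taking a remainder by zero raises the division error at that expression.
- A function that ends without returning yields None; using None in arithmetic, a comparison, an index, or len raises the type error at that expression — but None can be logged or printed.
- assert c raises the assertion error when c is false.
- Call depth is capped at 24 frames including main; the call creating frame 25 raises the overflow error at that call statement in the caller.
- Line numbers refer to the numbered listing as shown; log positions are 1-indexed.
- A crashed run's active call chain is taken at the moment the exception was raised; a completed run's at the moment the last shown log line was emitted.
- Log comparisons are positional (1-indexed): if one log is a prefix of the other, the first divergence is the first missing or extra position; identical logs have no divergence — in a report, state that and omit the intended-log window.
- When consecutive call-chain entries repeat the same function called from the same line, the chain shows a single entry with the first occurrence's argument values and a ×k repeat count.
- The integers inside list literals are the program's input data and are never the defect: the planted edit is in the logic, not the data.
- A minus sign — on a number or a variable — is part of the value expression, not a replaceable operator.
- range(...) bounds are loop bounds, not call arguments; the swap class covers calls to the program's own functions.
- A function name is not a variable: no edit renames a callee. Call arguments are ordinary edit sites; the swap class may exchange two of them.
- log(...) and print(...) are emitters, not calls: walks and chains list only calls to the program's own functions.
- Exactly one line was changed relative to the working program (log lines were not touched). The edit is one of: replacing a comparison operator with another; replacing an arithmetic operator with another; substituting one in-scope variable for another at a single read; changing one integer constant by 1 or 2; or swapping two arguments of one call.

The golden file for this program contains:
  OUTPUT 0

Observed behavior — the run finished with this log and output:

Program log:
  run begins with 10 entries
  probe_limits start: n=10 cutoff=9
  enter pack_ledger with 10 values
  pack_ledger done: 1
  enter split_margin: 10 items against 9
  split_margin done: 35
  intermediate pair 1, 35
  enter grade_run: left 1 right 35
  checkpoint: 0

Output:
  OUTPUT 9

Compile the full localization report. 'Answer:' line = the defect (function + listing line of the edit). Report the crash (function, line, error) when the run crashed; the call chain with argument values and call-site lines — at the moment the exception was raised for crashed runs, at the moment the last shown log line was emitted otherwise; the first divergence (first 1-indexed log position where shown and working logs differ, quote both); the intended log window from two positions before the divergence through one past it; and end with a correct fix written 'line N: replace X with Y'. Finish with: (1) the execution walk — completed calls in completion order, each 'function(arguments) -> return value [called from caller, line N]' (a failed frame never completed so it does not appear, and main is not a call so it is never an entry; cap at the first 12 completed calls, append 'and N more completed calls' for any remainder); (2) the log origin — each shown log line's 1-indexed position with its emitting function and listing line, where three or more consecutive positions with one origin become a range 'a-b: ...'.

Answer: the defect is in main at line 38.
The tell: The two runs log identically and part ways only at the printed values.
Call chain: main.
First divergence: none — the logs agree in full.
Execution walk:
  pack_ledger([1, 11, 6, 5, 12, 12, 4, 9, 1, 5]) -> 1  [called from probe_limits, line 27]
  split_margin([1, 11, 6, 5, 12, 12, 4, 9, 1, 5], 9) -> 35  [called from probe_limits, line 28]
  grade_run(1, 35) -> 0  [called from probe_limits, line 30]
  probe_limits([1, 11, 6, 5, 12, 12, 4, 9, 1, 5], 9) -> 0  [called from main, line 36]
Origin of each log line:
  1 — main, line 35
  2 — probe_limits, line 26
  3 — pack_ledger, line 2
  4 — pack_ledger, line 7
  5 — split_margin, line 11
  6 — split_margin, line 16
  7 — probe_limits, line 29
  8 — grade_run, line 20
  9 — main, line 37
A correct fix: line 38: replace `width` with `rate`.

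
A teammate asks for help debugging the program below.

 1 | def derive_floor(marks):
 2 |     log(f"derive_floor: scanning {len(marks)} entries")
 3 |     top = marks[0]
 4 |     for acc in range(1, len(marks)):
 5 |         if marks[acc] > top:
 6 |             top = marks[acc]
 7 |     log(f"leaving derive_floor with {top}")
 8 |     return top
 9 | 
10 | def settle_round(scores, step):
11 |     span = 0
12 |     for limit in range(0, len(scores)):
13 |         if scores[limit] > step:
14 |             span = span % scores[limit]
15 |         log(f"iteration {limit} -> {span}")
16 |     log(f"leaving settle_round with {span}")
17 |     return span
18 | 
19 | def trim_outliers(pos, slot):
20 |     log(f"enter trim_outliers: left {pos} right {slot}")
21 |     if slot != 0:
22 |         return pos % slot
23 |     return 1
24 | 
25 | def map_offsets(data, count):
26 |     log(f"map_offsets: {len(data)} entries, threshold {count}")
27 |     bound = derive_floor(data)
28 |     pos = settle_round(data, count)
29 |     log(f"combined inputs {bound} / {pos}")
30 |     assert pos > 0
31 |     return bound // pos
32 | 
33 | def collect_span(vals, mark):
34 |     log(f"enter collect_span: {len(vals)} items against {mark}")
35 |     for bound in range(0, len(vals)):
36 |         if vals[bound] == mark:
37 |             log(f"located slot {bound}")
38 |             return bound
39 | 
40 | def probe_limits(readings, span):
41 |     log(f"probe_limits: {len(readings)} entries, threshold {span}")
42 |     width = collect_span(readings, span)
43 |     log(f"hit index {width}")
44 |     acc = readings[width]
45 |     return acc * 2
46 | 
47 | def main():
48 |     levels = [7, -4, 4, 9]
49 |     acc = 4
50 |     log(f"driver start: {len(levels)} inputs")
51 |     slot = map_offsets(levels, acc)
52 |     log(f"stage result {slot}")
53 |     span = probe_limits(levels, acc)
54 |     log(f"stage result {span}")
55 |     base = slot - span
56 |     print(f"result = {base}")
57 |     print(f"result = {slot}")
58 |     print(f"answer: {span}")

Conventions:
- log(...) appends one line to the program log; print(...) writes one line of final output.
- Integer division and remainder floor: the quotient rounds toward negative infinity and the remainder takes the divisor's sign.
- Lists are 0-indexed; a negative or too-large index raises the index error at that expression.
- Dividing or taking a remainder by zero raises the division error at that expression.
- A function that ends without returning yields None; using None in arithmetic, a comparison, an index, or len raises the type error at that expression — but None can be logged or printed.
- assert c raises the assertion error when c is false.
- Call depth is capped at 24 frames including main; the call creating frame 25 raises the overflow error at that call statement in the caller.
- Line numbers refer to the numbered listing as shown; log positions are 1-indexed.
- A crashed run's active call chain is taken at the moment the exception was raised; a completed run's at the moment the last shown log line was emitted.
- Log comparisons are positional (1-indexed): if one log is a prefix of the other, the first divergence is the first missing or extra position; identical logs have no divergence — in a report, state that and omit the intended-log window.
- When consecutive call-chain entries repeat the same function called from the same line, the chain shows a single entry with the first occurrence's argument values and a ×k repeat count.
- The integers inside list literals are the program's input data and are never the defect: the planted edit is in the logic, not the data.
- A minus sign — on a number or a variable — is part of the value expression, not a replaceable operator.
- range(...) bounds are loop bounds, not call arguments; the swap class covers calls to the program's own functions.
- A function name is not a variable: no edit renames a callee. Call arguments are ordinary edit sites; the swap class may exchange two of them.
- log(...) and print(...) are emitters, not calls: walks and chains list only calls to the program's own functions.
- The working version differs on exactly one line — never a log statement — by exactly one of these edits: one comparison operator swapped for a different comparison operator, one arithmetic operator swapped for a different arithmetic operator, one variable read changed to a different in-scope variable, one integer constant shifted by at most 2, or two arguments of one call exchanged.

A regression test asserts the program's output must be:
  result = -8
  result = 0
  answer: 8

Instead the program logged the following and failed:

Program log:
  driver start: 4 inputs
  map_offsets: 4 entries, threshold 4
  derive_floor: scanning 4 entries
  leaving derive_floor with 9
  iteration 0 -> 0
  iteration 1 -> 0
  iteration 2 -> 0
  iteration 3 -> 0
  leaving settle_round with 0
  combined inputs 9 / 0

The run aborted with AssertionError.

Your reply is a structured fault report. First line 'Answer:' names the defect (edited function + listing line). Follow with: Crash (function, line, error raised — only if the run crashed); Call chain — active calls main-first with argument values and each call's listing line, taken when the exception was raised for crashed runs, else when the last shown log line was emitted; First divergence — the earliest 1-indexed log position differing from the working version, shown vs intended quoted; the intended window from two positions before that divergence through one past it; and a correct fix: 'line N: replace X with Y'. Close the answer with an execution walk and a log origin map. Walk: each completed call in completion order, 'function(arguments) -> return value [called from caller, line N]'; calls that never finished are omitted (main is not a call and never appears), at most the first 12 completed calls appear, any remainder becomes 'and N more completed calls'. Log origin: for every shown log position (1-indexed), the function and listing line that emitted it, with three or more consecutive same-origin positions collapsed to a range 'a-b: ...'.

Answer: the defect is in settle_round at line 14.
Core observation: At log position 5 the runs split — shown 'iteration 0 -> 0', but the working version logs 'iteration 0 -> 7'.
Crash: map_offsets, line 30, AssertionError.
Call chain: main -> map_offsets([7, -4, 4, 9], 4) (called at line 51).
First divergence: position 5; shown 'iteration 0 -> 0' vs intended 'iteration 0 -> 7'.
Intended log window:
  3: derive_floor: scanning 4 entries
  4: leaving derive_floor with 9
  5: iteration 0 -> 7
  6: iteration 1 -> 7
Execution walk:
  derive_floor([7, -4, 4, 9]) -> 9  [called from map_offsets, line 27]
  settle_round([7, -4, 4, 9], 4) -> 0  [called from map_offsets, line 28]
Log origin:
  1: logged in main at line 50
  2: logged in map_offsets at line 26
  3: logged in derive_floor at line 2
  4: logged in derive_floor at line 7
  5-8: logged in settle_round at line 15
  9: logged in settle_round at line 16
  10: logged in map_offsets at line 29
A correct fix: line 14: replace `%` with `+`.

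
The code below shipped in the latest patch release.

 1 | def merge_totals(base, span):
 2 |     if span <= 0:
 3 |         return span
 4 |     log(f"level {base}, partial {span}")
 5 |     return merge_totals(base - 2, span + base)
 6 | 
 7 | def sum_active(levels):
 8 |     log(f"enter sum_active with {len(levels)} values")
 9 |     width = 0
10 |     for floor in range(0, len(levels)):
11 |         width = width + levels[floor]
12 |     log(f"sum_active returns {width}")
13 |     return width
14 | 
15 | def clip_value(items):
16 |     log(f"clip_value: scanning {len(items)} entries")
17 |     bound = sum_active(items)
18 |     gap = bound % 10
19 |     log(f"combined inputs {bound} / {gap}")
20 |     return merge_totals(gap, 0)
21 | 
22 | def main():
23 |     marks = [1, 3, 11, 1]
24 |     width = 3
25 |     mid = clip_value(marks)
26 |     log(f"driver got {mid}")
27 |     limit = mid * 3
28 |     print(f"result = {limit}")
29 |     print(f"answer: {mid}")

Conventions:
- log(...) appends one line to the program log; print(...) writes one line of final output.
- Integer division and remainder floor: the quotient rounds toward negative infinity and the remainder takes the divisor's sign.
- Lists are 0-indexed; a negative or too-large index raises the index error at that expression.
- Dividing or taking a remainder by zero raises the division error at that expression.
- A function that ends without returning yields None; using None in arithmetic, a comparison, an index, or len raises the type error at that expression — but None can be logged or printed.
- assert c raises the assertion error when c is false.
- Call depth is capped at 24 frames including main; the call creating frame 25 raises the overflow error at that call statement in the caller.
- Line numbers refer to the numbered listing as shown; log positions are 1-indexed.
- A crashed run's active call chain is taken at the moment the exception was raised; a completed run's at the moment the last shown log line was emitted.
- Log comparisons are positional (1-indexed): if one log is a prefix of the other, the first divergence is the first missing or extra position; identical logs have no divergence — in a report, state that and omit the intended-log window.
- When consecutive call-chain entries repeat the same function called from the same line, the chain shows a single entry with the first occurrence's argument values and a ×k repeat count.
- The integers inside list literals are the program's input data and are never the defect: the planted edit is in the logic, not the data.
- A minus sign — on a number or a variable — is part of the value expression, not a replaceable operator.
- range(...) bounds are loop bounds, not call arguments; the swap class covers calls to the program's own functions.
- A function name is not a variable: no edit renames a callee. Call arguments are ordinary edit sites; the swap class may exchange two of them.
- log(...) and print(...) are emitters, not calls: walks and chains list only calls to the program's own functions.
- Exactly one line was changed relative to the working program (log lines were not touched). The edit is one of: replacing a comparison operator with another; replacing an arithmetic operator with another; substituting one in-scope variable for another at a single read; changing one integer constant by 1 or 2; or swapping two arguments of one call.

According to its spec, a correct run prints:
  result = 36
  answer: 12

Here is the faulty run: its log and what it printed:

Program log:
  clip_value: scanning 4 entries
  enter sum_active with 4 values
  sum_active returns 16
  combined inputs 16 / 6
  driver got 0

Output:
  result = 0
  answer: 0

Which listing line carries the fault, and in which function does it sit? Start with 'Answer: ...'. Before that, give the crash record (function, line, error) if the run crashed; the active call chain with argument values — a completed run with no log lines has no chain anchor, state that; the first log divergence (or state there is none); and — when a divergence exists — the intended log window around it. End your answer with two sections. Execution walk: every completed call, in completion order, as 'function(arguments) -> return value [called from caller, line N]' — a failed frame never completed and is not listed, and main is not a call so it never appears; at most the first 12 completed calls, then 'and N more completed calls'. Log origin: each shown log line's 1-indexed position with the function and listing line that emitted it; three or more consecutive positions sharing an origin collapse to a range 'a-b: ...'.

Answer: the defect is in merge_totals at line 2.
Key fact: Log line 5 is where behavior first shows: 'driver got 0' appears instead of 'level 6, partial 0'.
Call chain: main.
First divergence: position 5; shown 'driver got 0' vs intended 'level 6, partial 0'.
Intended log window:
  3: sum_active returns 16
  4: combined inputs 16 / 6
  5: level 6, partial 0
  6: level 4, partial 6
Execution walk:
  sum_active([1, 3, 11, 1]) -> 16  [called from clip_value, line 17]
  merge_totals(6, 0) -> 0  [called from clip_value, line 20]
  clip_value([1, 3, 11, 1]) -> 0  [called from main, line 25]
Log origin:
  1: from clip_value, line 16
  2: from sum_active, line 8
  3: from sum_active, line 12
  4: from clip_value, line 19
  5: from main, line 26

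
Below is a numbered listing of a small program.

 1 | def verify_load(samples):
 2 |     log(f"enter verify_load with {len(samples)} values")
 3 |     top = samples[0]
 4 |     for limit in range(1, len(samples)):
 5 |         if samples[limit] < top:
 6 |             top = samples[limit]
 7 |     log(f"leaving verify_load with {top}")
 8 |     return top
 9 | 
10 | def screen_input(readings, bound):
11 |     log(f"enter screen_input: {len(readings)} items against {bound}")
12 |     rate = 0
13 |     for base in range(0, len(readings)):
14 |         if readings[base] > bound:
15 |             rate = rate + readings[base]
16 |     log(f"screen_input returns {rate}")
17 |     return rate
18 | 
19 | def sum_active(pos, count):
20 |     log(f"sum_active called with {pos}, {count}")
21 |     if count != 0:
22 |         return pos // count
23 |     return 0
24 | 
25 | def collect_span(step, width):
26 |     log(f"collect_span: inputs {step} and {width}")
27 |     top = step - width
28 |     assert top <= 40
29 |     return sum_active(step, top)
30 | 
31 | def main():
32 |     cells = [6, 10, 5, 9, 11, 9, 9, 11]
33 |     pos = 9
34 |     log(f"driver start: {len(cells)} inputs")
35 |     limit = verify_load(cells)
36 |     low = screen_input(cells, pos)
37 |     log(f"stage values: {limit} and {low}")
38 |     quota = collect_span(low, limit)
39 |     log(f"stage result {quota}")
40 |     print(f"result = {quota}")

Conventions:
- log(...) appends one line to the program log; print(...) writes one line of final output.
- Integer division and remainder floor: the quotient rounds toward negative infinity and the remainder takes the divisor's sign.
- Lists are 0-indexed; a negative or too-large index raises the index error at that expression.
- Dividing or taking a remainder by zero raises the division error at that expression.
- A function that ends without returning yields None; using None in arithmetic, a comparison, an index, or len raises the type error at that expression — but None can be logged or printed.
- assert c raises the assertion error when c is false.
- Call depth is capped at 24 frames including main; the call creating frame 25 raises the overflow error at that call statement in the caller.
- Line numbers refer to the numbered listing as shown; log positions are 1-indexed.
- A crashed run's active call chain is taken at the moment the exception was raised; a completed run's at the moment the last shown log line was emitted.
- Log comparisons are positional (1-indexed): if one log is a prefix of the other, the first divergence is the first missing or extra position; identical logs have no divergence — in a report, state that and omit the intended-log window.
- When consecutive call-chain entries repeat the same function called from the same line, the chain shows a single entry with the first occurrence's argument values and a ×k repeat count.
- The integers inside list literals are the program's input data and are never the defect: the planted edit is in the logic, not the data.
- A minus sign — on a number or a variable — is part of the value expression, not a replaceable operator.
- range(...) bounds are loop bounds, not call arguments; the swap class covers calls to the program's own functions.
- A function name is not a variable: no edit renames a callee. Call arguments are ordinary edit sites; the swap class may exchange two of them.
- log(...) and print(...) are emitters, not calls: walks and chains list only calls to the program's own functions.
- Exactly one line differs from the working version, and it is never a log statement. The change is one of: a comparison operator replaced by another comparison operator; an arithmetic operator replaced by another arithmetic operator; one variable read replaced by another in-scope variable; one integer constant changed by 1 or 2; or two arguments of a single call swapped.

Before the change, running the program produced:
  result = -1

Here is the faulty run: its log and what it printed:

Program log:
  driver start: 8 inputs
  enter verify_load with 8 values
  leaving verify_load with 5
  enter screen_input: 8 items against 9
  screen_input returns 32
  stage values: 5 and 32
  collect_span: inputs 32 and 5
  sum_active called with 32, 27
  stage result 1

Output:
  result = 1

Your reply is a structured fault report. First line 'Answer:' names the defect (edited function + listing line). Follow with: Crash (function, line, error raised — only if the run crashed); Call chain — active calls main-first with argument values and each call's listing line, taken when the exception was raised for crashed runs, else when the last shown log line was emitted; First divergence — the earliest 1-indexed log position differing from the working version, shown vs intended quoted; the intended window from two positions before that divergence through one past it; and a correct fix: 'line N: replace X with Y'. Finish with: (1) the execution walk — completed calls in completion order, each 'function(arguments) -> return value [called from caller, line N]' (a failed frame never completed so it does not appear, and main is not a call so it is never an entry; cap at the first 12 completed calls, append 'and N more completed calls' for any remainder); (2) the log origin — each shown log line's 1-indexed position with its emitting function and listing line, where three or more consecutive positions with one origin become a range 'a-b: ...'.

Answer: the defect is in main at line 38.
Key observation: Log line 7 is where behavior first shows: 'collect_span: inputs 32 and 5' appears instead of 'collect_span: inputs 5 and 32'.
Call chain: main.
First divergence: position 7; shown 'collect_span: inputs 32 and 5' vs intended 'collect_span: inputs 5 and 32'.
Intended log window:
  5: screen_input returns 32
  6: stage values: 5 and 32
  7: collect_span: inputs 5 and 32
  8: sum_active called with 5, -27
Execution walk:
  verify_load([6, 10, 5, 9, 11, 9, 9, 11]) -> 5  [called from main, line 35]
  screen_input([6, 10, 5, 9, 11, 9, 9, 11], 9) -> 32  [called from main, line 36]
  sum_active(32, 27) -> 1  [called from collect_span, line 29]
  collect_span(32, 5) -> 1  [called from main, line 38]
Log origins:
  1: logged in main at line 34
  2: logged in verify_load at line 2
  3: logged in verify_load at line 7
  4: logged in screen_input at line 11
  5: logged in screen_input at line 16
  6: logged in main at line 37
  7: logged in collect_span at line 26
  8: logged in sum_active at line 20
  9: logged in main at line 39
A correct fix: line 38: replace `collect_span(low, limit)` with `collect_span(limit, low)`.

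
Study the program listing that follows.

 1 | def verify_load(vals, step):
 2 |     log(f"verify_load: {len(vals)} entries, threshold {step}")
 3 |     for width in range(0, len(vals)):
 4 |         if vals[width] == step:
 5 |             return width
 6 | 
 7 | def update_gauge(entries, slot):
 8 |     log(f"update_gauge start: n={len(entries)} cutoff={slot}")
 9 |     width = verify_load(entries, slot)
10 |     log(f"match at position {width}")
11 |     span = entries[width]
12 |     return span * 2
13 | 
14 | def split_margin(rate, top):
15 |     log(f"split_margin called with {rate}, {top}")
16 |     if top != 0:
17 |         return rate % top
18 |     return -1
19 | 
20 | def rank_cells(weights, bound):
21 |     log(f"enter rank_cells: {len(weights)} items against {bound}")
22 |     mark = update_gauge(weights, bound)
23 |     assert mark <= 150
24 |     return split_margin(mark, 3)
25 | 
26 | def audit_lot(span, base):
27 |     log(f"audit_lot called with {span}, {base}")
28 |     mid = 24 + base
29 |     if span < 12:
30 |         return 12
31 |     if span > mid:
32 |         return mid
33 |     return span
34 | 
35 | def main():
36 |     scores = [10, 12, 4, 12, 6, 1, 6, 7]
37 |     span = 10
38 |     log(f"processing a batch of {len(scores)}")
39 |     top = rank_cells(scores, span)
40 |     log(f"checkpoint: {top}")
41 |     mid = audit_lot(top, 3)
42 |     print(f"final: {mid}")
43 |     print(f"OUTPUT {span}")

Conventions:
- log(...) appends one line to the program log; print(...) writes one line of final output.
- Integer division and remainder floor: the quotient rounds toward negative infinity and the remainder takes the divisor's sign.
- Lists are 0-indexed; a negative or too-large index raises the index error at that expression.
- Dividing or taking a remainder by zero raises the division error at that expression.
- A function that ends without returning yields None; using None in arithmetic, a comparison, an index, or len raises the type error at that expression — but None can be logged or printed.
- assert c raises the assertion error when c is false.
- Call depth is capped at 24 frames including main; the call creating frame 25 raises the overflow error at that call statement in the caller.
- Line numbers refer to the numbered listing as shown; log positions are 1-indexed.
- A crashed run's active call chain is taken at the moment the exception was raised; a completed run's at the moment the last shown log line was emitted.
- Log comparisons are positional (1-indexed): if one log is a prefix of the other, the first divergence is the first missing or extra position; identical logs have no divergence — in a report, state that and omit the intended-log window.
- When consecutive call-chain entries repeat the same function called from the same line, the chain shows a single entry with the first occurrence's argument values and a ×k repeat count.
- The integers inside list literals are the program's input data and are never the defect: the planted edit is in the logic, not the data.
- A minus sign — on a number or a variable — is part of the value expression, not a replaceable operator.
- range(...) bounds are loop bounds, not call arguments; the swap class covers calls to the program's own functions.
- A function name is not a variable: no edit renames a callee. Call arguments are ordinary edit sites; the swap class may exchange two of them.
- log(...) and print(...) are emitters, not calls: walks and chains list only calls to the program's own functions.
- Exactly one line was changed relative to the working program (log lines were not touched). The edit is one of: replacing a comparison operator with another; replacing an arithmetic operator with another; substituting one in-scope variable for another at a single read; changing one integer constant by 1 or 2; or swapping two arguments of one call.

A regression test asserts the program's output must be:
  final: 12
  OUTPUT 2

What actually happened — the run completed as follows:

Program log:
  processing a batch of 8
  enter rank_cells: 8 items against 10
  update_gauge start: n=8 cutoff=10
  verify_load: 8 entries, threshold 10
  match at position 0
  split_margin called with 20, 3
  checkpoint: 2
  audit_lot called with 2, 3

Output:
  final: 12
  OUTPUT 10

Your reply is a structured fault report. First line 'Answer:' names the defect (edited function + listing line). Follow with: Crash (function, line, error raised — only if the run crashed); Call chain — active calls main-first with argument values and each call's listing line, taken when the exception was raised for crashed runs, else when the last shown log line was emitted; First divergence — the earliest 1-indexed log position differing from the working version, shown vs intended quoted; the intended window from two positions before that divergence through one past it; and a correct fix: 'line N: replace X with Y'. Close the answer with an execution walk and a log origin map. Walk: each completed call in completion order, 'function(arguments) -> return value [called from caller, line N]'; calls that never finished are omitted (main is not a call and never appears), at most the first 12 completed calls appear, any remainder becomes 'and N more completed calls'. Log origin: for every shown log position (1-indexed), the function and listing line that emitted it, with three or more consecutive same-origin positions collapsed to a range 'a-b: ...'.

Answer: the defect is in main at line 43.
Key observation: Every logged value matches the working version; the printed result is what differs.
Call chain: main -> audit_lot(2, 3) (called at line 41).
First divergence: none; the two logs match at every position.
Execution walk:
  verify_load([10, 12, 4, 12, 6, 1, 6, 7], 10) -> 0  [called from update_gauge, line 9]
  update_gauge([10, 12, 4, 12, 6, 1, 6, 7], 10) -> 20  [called from rank_cells, line 22]
  split_margin(20, 3) -> 2  [called from rank_cells, line 24]
  rank_cells([10, 12, 4, 12, 6, 1, 6, 7], 10) -> 2  [called from main, line 39]
  audit_lot(2, 3) -> 12  [called from main, line 41]
Log origins:
  1: from main, line 38
  2: from rank_cells, line 21
  3: from update_gauge, line 8
  4: from verify_load, line 2
  5: from update_gauge, line 10
  6: from split_margin, line 15
  7: from main, line 40
  8: from audit_lot, line 27
A correct fix: line 43: replace `span` with `top`.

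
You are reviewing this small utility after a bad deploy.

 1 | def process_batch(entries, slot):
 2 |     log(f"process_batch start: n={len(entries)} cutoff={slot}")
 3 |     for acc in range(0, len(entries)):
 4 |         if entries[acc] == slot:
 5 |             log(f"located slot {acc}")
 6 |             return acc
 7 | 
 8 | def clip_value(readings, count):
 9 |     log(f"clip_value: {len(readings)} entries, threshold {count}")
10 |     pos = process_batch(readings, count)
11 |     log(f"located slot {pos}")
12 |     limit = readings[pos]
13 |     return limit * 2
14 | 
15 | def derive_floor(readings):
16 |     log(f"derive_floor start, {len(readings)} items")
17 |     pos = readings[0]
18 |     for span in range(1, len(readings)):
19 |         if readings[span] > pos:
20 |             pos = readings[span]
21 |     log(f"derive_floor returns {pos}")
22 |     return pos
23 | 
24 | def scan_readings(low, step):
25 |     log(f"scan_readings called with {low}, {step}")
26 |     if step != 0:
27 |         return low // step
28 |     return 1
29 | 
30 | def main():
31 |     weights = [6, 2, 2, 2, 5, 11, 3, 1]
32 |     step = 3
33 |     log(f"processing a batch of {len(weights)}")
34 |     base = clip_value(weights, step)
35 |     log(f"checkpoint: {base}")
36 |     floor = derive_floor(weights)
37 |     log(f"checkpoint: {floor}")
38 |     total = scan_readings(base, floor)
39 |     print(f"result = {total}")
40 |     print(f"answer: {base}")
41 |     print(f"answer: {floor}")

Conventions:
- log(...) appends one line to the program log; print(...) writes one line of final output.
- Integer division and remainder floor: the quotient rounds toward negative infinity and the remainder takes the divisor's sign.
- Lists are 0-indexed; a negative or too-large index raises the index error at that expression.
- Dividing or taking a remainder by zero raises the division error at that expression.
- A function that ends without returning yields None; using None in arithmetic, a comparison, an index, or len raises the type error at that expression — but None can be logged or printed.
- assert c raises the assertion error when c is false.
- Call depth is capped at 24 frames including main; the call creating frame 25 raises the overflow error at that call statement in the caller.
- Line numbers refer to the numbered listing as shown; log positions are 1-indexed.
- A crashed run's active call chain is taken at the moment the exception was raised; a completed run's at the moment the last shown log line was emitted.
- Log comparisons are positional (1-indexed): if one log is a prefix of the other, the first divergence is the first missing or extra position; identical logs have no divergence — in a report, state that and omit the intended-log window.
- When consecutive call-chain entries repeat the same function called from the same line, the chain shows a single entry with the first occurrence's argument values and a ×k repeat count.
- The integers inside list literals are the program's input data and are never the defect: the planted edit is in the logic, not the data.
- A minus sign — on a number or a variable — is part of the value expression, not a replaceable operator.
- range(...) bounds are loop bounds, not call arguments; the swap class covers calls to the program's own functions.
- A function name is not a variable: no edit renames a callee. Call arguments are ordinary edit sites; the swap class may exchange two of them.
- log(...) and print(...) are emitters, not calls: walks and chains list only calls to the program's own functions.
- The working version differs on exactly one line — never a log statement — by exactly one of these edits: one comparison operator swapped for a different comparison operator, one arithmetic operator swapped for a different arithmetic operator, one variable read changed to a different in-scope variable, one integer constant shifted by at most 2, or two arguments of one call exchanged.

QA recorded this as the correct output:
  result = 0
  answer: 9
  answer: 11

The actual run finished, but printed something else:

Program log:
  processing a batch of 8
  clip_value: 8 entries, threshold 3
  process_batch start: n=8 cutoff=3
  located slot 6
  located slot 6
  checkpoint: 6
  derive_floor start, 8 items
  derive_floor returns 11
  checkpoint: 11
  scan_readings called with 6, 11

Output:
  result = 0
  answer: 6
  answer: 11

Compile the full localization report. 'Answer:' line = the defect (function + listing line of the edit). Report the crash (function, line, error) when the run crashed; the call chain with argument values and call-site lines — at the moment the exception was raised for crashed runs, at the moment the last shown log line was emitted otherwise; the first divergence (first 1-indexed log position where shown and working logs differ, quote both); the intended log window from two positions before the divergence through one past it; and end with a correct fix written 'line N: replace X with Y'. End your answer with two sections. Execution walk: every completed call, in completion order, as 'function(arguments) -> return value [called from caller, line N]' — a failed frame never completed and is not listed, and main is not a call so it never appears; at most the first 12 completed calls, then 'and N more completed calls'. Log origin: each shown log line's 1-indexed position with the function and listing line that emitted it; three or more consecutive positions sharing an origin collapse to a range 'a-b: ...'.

Answer: the defect is in clip_value at line 13.
Core observation: At log position 6 the runs split — shown 'checkpoint: 6', but the working version logs 'checkpoint: 9'.
Call chain: main -> scan_readings(6, 11) (called at line 38).
First divergence: position 6 — the shown line 'checkpoint: 6' should read 'checkpoint: 9'.
Intended log window:
  4: located slot 6
  5: located slot 6
  6: checkpoint: 9
  7: derive_floor start, 8 items
Execution walk:
  process_batch([6, 2, 2, 2, 5, 11, 3, 1], 3) -> 6  [called from clip_value, line 10]
  clip_value([6, 2, 2, 2, 5, 11, 3, 1], 3) -> 6  [called from main, line 34]
  derive_floor([6, 2, 2, 2, 5, 11, 3, 1]) -> 11  [called from main, line 36]
  scan_readings(6, 11) -> 0  [called from main, line 38]
Log line origins:
  1: emitted by main (line 33)
  2: emitted by clip_value (line 9)
  3: emitted by process_batch (line 2)
  4: emitted by process_batch (line 5)
  5: emitted by clip_value (line 11)
  6: emitted by main (line 35)
  7: emitted by derive_floor (line 16)
  8: emitted by derive_floor (line 21)
  9: emitted by main (line 37)
  10: emitted by scan_readings (line 25)
A correct fix: line 13: replace `2` with `3`.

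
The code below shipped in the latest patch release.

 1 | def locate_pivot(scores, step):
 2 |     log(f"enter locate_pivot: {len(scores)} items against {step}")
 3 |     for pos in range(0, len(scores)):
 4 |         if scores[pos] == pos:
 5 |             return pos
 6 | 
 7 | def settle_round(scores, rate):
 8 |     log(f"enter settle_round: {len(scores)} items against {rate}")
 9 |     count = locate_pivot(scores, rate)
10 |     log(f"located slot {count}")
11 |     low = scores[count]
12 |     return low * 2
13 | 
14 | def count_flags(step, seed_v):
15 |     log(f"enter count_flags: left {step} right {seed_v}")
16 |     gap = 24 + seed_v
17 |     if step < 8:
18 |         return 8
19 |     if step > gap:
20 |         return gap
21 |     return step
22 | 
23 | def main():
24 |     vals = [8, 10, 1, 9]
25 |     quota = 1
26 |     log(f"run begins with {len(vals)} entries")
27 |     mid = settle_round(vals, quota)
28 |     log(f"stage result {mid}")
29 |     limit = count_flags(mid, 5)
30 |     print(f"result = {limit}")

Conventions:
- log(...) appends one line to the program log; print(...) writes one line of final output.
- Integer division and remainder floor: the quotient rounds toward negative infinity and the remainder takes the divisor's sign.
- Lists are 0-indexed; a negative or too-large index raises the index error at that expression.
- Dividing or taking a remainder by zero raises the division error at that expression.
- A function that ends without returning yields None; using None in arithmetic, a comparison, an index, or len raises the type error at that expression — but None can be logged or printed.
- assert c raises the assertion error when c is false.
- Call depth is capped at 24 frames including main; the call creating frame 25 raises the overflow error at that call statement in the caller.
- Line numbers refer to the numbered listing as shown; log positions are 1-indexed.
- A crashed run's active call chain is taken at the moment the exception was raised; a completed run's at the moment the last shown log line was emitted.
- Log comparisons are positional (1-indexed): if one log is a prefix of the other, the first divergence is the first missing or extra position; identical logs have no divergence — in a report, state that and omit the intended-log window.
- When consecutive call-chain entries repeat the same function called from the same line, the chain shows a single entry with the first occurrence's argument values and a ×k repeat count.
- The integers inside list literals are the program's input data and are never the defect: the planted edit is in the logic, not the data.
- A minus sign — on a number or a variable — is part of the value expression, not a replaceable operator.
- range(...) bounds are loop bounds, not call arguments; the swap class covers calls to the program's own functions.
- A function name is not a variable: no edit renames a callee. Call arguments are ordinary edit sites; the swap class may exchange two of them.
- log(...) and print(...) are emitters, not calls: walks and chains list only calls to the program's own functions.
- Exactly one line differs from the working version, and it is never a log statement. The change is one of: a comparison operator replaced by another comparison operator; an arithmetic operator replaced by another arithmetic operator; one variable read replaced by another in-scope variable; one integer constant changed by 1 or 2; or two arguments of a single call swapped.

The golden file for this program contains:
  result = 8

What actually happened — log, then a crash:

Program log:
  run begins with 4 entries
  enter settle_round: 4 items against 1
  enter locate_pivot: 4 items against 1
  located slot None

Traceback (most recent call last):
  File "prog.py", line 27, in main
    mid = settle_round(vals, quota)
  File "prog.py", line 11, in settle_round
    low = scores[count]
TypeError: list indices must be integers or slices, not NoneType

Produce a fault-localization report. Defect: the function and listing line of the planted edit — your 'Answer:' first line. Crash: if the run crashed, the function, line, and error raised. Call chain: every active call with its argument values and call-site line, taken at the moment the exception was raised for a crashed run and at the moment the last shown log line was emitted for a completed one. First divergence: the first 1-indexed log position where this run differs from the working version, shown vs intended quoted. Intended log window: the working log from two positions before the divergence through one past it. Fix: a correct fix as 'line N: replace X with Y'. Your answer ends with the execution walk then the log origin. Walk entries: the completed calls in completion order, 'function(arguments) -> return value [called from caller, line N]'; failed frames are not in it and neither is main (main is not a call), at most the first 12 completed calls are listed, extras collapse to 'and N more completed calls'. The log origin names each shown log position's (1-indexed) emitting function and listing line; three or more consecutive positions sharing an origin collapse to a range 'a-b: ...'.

Answer: the defect is in locate_pivot at line 4.
Key observation: Everything matches until log position 4, which reads 'located slot None' in place of 'located slot 2'.
Crash: settle_round, line 11, TypeError.
Call chain: main -> settle_round([8, 10, 1, 9], 1) (called at line 27).
First divergence: position 4 — shown 'located slot None', intended 'located slot 2'.
Intended log window:
  2: enter settle_round: 4 items against 1
  3: enter locate_pivot: 4 items against 1
  4: located slot 2
  5: stage result 2
Execution walk:
  locate_pivot([8, 10, 1, 9], 1) -> None  [called from settle_round, line 9]
Origin of each log line:
  1: logged in main at line 26
  2: logged in settle_round at line 8
  3: logged in locate_pivot at line 2
  4: logged in settle_round at line 10
A correct fix: line 4: replace `scores[pos] == pos` with `scores[pos] == step`.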